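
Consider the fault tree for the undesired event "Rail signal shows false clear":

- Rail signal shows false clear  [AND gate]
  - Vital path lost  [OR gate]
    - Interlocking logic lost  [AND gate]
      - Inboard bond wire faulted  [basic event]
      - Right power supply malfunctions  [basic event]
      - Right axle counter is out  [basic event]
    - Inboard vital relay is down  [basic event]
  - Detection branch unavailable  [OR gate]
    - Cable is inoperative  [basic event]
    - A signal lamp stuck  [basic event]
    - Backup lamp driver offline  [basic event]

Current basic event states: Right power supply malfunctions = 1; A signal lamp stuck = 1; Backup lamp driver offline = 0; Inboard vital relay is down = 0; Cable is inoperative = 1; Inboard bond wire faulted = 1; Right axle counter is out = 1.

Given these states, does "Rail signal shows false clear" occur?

Interlocking logic lost [AND]: Inboard bond wire faulted=occurs, Right power supply malfunctions=occurs, Right axle counter is out=occurs → all inputs occur → occurs.
Vital path lost [OR]: Interlocking logic lost=occurs, Inboard vital relay is down=not → at least one input occurs → occurs.
Detection branch unavailable [OR]: Cable is inoperative=occurs, A signal lamp stuck=occurs, Backup lamp driver offline=not → at least one input occurs → occurs.
Rail signal shows false clear [AND]: Vital path lost=occurs, Detection branch unavailable=occurs → all inputs occur → occurs.

Yes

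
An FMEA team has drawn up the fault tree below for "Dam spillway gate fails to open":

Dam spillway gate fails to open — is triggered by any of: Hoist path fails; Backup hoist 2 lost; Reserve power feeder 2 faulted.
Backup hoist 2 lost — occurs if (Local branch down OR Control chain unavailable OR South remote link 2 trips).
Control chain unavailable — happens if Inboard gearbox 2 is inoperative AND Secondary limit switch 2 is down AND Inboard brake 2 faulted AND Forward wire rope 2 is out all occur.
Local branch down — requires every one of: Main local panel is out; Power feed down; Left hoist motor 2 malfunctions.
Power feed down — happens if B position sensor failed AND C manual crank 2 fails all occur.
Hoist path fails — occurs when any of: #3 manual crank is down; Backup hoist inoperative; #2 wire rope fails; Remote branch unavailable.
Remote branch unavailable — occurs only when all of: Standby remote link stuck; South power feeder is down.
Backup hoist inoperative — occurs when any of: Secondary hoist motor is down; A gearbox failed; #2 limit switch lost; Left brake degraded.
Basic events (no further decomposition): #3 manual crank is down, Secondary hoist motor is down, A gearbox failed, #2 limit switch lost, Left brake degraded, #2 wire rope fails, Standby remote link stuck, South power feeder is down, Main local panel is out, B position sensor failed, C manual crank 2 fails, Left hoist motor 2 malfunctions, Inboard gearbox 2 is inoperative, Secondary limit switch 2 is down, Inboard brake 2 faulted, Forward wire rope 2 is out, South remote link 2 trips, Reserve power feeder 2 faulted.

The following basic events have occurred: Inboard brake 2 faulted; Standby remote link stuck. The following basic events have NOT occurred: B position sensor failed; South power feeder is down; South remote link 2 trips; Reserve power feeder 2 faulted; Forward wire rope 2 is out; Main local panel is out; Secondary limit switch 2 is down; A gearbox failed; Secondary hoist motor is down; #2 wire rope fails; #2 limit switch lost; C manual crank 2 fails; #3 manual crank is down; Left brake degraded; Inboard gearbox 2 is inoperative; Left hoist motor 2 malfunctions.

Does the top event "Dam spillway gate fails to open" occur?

No

Backup hoist inoperative [OR]: Secondary hoist motor is down=not, A gearbox failed=not, #2 limit switch lost=not, Left brake degraded=not → no input occurs → does not occur.
Remote branch unavailable [AND]: Standby remote link stuck=occurs, South power feeder is down=not → not all inputs occur → does not occur.
Hoist path fails [OR]: #3 manual crank is down=not, Backup hoist inoperative=not, #2 wire rope fails=not, Remote branch unavailable=not → no input occurs → does not occur.
Power feed down [AND]: B position sensor failed=not, C manual crank 2 fails=not → not all inputs occur → does not occur.
Local branch down [AND]: Main local panel is out=not, Power feed down=not, Left hoist motor 2 malfunctions=not → not all inputs occur → does not occur.
Control chain unavailable [AND]: Inboard gearbox 2 is inoperative=not, Secondary limit switch 2 is down=not, Inboard brake 2 faulted=occurs, Forward wire rope 2 is out=not → not all inputs occur → does not occur.
Backup hoist 2 lost [OR]: Local branch down=not, Control chain unavailable=not, South remote link 2 trips=not → no input occurs → does not occur.
Dam spillway gate fails to open [OR]: Hoist path fails=not, Backup hoist 2 lost=not, Reserve power feeder 2 faulted=not → no input occurs → does not occur.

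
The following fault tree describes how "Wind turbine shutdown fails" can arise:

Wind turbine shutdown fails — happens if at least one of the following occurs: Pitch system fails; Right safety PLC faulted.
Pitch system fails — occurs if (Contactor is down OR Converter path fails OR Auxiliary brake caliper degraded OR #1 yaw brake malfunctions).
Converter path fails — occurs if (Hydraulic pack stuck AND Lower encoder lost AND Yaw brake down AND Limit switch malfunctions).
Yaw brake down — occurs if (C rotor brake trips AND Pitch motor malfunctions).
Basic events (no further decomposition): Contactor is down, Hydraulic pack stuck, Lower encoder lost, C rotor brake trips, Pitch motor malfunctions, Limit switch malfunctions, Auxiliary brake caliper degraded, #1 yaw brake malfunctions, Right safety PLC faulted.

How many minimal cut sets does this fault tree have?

Yaw brake down [AND]: one cut set from each child combined → 1 × 1 = 1 cut set(s).
Converter path fails [AND]: one cut set from each child combined → 1 × 1 × 1 × 1 = 1 cut set(s).
Pitch system fails [OR]: union of children's cut sets → 4 cut set(s).
Wind turbine shutdown fails [OR]: union of children's cut sets → 5 cut set(s).
Minimal cut sets: {Contactor is down}; {C rotor brake trips, Hydraulic pack stuck, Limit switch malfunctions, Lower encoder lost, Pitch motor malfunctions}; {Auxiliary brake caliper degraded}; {#1 yaw brake malfunctions}; {Right safety PLC faulted}.

5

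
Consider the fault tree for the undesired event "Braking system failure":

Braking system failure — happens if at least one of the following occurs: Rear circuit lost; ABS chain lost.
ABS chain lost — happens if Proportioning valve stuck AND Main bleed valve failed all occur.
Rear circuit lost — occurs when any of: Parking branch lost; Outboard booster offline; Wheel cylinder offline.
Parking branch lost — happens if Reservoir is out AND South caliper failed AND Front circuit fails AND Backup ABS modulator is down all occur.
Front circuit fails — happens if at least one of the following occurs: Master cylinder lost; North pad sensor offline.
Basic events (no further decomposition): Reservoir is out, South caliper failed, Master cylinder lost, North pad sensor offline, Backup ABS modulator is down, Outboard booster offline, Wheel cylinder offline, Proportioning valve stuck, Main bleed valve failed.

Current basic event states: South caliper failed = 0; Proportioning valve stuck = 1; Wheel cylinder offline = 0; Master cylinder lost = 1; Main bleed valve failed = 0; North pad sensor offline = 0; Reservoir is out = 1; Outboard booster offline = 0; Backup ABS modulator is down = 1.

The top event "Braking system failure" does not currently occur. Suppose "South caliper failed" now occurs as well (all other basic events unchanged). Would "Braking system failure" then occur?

Counterfactual: set "South caliper failed" to occurred.
Front circuit fails [OR]: Master cylinder lost=occurs, North pad sensor offline=not → at least one input occurs → occurs.
Parking branch lost [AND]: Reservoir is out=occurs, South caliper failed=occurs, Front circuit fails=occurs, Backup ABS modulator is down=occurs → all inputs occur → occurs.
Rear circuit lost [OR]: Parking branch lost=occurs, Outboard booster offline=not, Wheel cylinder offline=not → at least one input occurs → occurs.
ABS chain lost [AND]: Proportioning valve stuck=occurs, Main bleed valve failed=not → not all inputs occur → does not occur.
Braking system failure [OR]: Rear circuit lost=occurs, ABS chain lost=not → at least one input occurs → occurs.

Yes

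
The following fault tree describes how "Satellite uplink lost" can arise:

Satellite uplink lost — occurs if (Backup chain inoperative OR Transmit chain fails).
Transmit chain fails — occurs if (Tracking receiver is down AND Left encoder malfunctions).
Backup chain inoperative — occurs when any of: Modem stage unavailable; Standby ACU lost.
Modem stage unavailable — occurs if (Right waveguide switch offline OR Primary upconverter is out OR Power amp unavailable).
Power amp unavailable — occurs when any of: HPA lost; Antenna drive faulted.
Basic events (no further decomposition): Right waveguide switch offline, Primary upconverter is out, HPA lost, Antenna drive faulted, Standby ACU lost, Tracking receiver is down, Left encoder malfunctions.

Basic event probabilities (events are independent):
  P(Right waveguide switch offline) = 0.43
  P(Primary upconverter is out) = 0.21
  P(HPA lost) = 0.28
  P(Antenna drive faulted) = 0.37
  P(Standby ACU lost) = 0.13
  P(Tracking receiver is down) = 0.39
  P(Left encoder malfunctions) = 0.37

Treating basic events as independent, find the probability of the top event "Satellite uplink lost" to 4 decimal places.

0.8479

P(Power amp unavailable) [OR] = 1 − (1−0.28) × (1−0.37) = 0.546400
P(Modem stage unavailable) [OR] = 1 − (1−0.43) × (1−0.21) × (1−0.546400) = 0.795744
P(Backup chain inoperative) [OR] = 1 − (1−0.795744) × (1−0.13) = 0.822297
P(Transmit chain fails) [AND] = 0.39 × 0.37 = 0.144300
P(Satellite uplink lost) [OR] = 1 − (1−0.822297) × (1−0.144300) = 0.847940
Rounded to 4 decimal places: P(Satellite uplink lost) ≈ 0.8479.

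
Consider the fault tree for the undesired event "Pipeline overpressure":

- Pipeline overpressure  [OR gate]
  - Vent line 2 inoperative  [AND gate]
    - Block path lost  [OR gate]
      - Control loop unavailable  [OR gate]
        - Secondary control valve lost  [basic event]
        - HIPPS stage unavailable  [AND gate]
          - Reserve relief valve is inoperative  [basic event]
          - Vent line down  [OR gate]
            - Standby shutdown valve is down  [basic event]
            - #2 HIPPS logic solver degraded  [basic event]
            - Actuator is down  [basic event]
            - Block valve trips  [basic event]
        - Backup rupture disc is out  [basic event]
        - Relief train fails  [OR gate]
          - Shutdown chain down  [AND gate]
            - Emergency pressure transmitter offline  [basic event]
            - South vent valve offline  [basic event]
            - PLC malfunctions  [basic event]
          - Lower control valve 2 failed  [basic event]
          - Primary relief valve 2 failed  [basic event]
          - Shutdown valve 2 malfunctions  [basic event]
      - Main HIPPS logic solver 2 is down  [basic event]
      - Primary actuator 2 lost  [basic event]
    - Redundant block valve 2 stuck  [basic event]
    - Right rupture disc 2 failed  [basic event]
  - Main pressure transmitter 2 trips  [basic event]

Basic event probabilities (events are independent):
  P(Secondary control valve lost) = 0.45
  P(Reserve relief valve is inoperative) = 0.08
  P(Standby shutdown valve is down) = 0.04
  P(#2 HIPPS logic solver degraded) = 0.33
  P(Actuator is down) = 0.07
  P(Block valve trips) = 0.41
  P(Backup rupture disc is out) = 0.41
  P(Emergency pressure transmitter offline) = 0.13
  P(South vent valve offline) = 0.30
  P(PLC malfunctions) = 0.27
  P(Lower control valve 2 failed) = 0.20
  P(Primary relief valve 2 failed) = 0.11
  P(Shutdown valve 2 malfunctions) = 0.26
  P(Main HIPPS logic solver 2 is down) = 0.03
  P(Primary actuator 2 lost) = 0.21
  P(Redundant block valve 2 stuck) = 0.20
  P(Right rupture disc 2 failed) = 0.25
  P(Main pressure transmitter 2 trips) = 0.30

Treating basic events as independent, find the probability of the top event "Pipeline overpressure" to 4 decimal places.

P(Vent line down) [OR] = 1 − (1−0.04) × (1−0.33) × (1−0.07) × (1−0.41) = 0.647076
P(HIPPS stage unavailable) [AND] = 0.08 × 0.647076 = 0.051766
P(Shutdown chain down) [AND] = 0.13 × 0.30 × 0.27 = 0.010530
P(Relief train fails) [OR] = 1 − (1−0.010530) × (1−0.20) × (1−0.11) × (1−0.26) = 0.478668
P(Control loop unavailable) [OR] = 1 − (1−0.45) × (1−0.051766) × (1−0.41) × (1−0.478668) = 0.839585
P(Block path lost) [OR] = 1 − (1−0.839585) × (1−0.03) × (1−0.21) = 0.877074
P(Vent line 2 inoperative) [AND] = 0.877074 × 0.20 × 0.25 = 0.043854
P(Pipeline overpressure) [OR] = 1 − (1−0.043854) × (1−0.30) = 0.330698
Rounded to 4 decimal places: P(Pipeline overpressure) ≈ 0.3307.

0.3307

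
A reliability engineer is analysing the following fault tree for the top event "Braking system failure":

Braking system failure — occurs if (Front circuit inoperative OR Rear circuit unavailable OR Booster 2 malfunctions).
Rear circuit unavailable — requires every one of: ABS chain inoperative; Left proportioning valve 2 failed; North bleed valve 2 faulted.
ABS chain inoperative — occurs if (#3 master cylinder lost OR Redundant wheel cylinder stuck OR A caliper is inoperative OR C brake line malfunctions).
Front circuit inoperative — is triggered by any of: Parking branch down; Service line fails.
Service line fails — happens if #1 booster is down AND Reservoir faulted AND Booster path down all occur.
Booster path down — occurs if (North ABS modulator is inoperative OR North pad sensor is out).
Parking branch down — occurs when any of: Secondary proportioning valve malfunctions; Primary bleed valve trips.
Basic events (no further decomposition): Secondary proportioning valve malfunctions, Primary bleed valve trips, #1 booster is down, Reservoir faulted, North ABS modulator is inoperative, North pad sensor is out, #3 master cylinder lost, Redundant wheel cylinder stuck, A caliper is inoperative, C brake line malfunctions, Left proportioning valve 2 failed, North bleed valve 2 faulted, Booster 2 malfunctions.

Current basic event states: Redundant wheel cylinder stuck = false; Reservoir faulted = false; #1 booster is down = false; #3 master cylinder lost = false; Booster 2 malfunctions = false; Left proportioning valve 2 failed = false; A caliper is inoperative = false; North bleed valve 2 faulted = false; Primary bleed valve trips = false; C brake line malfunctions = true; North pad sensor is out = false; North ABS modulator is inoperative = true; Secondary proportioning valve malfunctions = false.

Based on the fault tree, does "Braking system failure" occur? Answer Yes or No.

No

Parking branch down [OR]: Secondary proportioning valve malfunctions=not, Primary bleed valve trips=not → no input occurs → does not occur.
Booster path down [OR]: North ABS modulator is inoperative=occurs, North pad sensor is out=not → at least one input occurs → occurs.
Service line fails [AND]: #1 booster is down=not, Reservoir faulted=not, Booster path down=occurs → not all inputs occur → does not occur.
Front circuit inoperative [OR]: Parking branch down=not, Service line fails=not → no input occurs → does not occur.
ABS chain inoperative [OR]: #3 master cylinder lost=not, Redundant wheel cylinder stuck=not, A caliper is inoperative=not, C brake line malfunctions=occurs → at least one input occurs → occurs.
Rear circuit unavailable [AND]: ABS chain inoperative=occurs, Left proportioning valve 2 failed=not, North bleed valve 2 faulted=not → not all inputs occur → does not occur.
Braking system failure [OR]: Front circuit inoperative=not, Rear circuit unavailable=not, Booster 2 malfunctions=not → no input occurs → does not occur.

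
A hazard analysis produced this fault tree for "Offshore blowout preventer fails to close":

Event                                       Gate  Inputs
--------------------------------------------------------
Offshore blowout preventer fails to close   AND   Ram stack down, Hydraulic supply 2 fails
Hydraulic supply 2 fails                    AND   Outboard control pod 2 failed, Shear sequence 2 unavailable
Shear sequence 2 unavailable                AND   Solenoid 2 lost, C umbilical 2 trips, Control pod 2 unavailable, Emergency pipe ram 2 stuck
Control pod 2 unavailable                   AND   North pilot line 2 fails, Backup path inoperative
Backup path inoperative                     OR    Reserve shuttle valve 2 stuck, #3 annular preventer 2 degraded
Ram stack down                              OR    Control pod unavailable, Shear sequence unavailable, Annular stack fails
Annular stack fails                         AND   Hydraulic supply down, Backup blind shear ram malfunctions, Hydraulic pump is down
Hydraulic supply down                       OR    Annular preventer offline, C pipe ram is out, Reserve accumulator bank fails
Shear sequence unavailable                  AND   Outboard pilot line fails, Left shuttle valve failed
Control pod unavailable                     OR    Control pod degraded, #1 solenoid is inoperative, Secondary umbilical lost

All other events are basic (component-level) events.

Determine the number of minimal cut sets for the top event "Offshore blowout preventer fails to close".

14

Control pod unavailable [OR]: union of children's cut sets → 3 cut set(s).
Shear sequence unavailable [AND]: one cut set from each child combined → 1 × 1 = 1 cut set(s).
Hydraulic supply down [OR]: union of children's cut sets → 3 cut set(s).
Annular stack fails [AND]: one cut set from each child combined → 3 × 1 × 1 = 3 cut set(s).
Ram stack down [OR]: union of children's cut sets → 7 cut set(s).
Backup path inoperative [OR]: union of children's cut sets → 2 cut set(s).
Control pod 2 unavailable [AND]: one cut set from each child combined → 1 × 2 = 2 cut set(s).
Shear sequence 2 unavailable [AND]: one cut set from each child combined → 1 × 1 × 2 × 1 = 2 cut set(s).
Hydraulic supply 2 fails [AND]: one cut set from each child combined → 1 × 2 = 2 cut set(s).
Offshore blowout preventer fails to close [AND]: one cut set from each child combined → 7 × 2 = 14 cut set(s).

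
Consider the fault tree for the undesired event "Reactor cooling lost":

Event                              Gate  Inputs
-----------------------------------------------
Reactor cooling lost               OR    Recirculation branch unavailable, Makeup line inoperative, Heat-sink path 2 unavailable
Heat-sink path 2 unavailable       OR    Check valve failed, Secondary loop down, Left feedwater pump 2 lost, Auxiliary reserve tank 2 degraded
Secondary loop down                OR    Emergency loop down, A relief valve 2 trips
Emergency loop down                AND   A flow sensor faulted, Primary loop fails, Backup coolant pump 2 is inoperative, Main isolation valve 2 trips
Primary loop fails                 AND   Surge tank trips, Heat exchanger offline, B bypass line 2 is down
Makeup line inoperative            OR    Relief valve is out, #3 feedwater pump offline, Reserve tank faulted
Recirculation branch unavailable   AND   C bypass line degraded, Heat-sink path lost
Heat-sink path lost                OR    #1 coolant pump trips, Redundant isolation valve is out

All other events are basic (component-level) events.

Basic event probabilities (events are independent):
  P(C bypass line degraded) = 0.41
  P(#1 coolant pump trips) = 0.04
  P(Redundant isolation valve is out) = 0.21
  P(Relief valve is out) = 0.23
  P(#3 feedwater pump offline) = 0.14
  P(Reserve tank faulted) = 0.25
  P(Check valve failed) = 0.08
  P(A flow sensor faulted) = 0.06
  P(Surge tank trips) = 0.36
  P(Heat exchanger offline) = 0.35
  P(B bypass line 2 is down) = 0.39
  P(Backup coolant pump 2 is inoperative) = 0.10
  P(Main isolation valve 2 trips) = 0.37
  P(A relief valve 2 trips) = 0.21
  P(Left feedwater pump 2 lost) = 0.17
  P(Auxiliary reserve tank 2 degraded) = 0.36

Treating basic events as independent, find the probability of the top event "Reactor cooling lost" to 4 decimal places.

P(Heat-sink path lost) [OR] = 1 − (1−0.04) × (1−0.21) = 0.241600
P(Recirculation branch unavailable) [AND] = 0.41 × 0.241600 = 0.099056
P(Makeup line inoperative) [OR] = 1 − (1−0.23) × (1−0.14) × (1−0.25) = 0.503350
P(Primary loop fails) [AND] = 0.36 × 0.35 × 0.39 = 0.049140
P(Emergency loop down) [AND] = 0.06 × 0.049140 × 0.10 × 0.37 = 0.000109
P(Secondary loop down) [OR] = 1 − (1−0.000109) × (1−0.21) = 0.210086
P(Heat-sink path 2 unavailable) [OR] = 1 − (1−0.08) × (1−0.210086) × (1−0.17) × (1−0.36) = 0.613966
P(Reactor cooling lost) [OR] = 1 − (1−0.099056) × (1−0.503350) × (1−0.613966) = 0.827268
Rounded to 4 decimal places: P(Reactor cooling lost) ≈ 0.8273.

0.8273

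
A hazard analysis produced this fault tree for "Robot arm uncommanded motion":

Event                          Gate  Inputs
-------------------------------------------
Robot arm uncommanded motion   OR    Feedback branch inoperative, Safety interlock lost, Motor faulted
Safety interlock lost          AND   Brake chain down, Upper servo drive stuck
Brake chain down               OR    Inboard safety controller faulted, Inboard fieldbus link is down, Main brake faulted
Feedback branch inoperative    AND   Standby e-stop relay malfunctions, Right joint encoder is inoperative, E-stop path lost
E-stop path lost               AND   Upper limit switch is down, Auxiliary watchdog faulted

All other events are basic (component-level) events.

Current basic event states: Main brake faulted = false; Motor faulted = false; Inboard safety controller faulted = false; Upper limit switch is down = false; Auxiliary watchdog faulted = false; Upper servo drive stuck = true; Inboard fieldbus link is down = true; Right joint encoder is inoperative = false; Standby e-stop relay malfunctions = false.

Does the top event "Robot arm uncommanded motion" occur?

Yes

E-stop path lost [AND]: Upper limit switch is down=not, Auxiliary watchdog faulted=not → not all inputs occur → does not occur.
Feedback branch inoperative [AND]: Standby e-stop relay malfunctions=not, Right joint encoder is inoperative=not, E-stop path lost=not → not all inputs occur → does not occur.
Brake chain down [OR]: Inboard safety controller faulted=not, Inboard fieldbus link is down=occurs, Main brake faulted=not → at least one input occurs → occurs.
Safety interlock lost [AND]: Brake chain down=occurs, Upper servo drive stuck=occurs → all inputs occur → occurs.
Robot arm uncommanded motion [OR]: Feedback branch inoperative=not, Safety interlock lost=occurs, Motor faulted=not → at least one input occurs → occurs.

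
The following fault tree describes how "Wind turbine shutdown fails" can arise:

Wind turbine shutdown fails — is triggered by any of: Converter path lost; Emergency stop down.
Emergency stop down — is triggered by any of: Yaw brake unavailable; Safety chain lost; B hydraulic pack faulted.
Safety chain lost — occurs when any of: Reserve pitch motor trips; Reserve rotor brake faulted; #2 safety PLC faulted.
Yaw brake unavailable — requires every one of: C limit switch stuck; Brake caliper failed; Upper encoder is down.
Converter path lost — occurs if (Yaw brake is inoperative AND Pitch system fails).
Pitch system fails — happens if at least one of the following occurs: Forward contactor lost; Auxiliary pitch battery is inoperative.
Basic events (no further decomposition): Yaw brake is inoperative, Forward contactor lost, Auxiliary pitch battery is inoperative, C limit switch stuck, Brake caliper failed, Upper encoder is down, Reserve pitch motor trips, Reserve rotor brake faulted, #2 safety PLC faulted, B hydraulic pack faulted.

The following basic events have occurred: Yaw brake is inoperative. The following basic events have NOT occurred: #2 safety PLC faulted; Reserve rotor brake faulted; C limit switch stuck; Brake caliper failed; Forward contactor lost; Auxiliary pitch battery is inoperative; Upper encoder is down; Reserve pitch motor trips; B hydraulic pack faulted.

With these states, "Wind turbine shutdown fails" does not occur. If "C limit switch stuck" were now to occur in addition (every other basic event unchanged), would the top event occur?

Counterfactual: set "C limit switch stuck" to occurred.
Pitch system fails [OR]: Forward contactor lost=not, Auxiliary pitch battery is inoperative=not → no input occurs → does not occur.
Converter path lost [AND]: Yaw brake is inoperative=occurs, Pitch system fails=not → not all inputs occur → does not occur.
Yaw brake unavailable [AND]: C limit switch stuck=occurs, Brake caliper failed=not, Upper encoder is down=not → not all inputs occur → does not occur.
Safety chain lost [OR]: Reserve pitch motor trips=not, Reserve rotor brake faulted=not, #2 safety PLC faulted=not → no input occurs → does not occur.
Emergency stop down [OR]: Yaw brake unavailable=not, Safety chain lost=not, B hydraulic pack faulted=not → no input occurs → does not occur.
Wind turbine shutdown fails [OR]: Converter path lost=not, Emergency stop down=not → no input occurs → does not occur.

No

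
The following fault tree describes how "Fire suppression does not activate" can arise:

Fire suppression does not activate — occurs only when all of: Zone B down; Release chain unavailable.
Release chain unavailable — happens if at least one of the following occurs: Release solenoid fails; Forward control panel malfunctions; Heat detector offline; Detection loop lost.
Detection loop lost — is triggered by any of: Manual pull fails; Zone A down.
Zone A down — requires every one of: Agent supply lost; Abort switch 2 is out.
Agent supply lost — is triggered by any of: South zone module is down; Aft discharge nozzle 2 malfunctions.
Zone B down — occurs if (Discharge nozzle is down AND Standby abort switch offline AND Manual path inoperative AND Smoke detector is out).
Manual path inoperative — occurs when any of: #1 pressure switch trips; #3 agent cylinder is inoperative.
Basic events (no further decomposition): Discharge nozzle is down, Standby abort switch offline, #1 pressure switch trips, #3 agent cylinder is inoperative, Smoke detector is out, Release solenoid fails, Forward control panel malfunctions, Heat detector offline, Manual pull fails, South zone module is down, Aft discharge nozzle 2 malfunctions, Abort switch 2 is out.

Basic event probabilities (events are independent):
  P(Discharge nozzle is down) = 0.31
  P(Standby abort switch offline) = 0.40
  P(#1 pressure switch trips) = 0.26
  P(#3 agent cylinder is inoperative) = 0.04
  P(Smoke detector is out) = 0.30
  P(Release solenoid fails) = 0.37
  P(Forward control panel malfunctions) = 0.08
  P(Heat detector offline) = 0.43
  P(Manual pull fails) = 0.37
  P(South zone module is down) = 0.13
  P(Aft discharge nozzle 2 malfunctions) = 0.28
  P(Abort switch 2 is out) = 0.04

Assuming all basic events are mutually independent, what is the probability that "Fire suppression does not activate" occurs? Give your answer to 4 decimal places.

P(Manual path inoperative) [OR] = 1 − (1−0.26) × (1−0.04) = 0.289600
P(Zone B down) [AND] = 0.31 × 0.40 × 0.289600 × 0.30 = 0.010773
P(Agent supply lost) [OR] = 1 − (1−0.13) × (1−0.28) = 0.373600
P(Zone A down) [AND] = 0.373600 × 0.04 = 0.014944
P(Detection loop lost) [OR] = 1 − (1−0.37) × (1−0.014944) = 0.379415
P(Release chain unavailable) [OR] = 1 − (1−0.37) × (1−0.08) × (1−0.43) × (1−0.379415) = 0.794976
P(Fire suppression does not activate) [AND] = 0.010773 × 0.794976 = 0.008564
Rounded to 4 decimal places: P(Fire suppression does not activate) ≈ 0.0086.

0.0086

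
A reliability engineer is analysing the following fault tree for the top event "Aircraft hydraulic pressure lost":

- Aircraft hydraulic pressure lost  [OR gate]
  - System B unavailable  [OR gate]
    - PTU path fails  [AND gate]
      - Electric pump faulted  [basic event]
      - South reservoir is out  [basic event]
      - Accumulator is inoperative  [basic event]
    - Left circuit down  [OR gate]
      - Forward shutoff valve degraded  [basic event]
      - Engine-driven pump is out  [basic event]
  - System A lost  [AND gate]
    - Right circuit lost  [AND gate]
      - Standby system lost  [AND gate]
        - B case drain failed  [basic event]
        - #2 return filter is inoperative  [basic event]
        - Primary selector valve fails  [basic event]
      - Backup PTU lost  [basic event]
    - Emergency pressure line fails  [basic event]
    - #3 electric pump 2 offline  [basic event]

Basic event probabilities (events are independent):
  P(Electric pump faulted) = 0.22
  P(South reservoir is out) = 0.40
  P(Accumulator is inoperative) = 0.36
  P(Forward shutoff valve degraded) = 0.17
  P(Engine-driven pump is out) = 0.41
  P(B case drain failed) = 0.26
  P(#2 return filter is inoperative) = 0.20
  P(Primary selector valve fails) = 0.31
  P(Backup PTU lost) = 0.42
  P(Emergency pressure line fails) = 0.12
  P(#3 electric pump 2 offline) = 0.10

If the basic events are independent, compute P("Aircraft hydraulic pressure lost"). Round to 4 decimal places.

P(PTU path fails) [AND] = 0.22 × 0.40 × 0.36 = 0.031680
P(Left circuit down) [OR] = 1 − (1−0.17) × (1−0.41) = 0.510300
P(System B unavailable) [OR] = 1 − (1−0.031680) × (1−0.510300) = 0.525814
P(Standby system lost) [AND] = 0.26 × 0.20 × 0.31 = 0.016120
P(Right circuit lost) [AND] = 0.016120 × 0.42 = 0.006770
P(System A lost) [AND] = 0.006770 × 0.12 × 0.10 = 0.000081
P(Aircraft hydraulic pressure lost) [OR] = 1 − (1−0.525814) × (1−0.000081) = 0.525852
Rounded to 4 decimal places: P(Aircraft hydraulic pressure lost) ≈ 0.5259.

0.5259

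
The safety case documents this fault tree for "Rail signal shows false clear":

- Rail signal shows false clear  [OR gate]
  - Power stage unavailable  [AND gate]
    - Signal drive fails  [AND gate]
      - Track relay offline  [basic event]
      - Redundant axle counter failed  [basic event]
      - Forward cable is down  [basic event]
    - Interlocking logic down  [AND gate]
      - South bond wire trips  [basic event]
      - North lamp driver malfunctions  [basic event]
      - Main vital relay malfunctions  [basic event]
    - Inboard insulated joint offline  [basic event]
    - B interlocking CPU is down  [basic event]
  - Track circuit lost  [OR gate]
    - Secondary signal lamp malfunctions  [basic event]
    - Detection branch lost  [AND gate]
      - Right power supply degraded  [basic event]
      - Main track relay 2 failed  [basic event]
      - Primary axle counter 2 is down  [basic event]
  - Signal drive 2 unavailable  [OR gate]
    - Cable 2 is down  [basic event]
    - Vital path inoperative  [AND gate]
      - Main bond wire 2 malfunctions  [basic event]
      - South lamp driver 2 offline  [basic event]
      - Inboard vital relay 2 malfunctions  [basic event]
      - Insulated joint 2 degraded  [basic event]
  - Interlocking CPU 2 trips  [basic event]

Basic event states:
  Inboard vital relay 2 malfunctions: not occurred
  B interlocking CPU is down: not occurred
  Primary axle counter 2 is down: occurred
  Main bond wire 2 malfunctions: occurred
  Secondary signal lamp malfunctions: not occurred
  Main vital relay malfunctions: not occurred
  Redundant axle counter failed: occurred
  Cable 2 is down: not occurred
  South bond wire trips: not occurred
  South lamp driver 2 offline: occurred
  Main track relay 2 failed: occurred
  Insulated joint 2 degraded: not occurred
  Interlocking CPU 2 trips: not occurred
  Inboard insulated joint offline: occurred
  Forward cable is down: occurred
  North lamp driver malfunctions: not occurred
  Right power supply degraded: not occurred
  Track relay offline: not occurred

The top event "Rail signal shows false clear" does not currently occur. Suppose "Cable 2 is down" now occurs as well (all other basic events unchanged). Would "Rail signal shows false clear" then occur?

Counterfactual: set "Cable 2 is down" to occurred.
Signal drive fails [AND]: Track relay offline=not, Redundant axle counter failed=occurs, Forward cable is down=occurs → not all inputs occur → does not occur.
Interlocking logic down [AND]: South bond wire trips=not, North lamp driver malfunctions=not, Main vital relay malfunctions=not → not all inputs occur → does not occur.
Power stage unavailable [AND]: Signal drive fails=not, Interlocking logic down=not, Inboard insulated joint offline=occurs, B interlocking CPU is down=not → not all inputs occur → does not occur.
Detection branch lost [AND]: Right power supply degraded=not, Main track relay 2 failed=occurs, Primary axle counter 2 is down=occurs → not all inputs occur → does not occur.
Track circuit lost [OR]: Secondary signal lamp malfunctions=not, Detection branch lost=not → no input occurs → does not occur.
Vital path inoperative [AND]: Main bond wire 2 malfunctions=occurs, South lamp driver 2 offline=occurs, Inboard vital relay 2 malfunctions=not, Insulated joint 2 degraded=not → not all inputs occur → does not occur.
Signal drive 2 unavailable [OR]: Cable 2 is down=occurs, Vital path inoperative=not → at least one input occurs → occurs.
Rail signal shows false clear [OR]: Power stage unavailable=not, Track circuit lost=not, Signal drive 2 unavailable=occurs, Interlocking CPU 2 trips=not → at least one input occurs → occurs.

Yes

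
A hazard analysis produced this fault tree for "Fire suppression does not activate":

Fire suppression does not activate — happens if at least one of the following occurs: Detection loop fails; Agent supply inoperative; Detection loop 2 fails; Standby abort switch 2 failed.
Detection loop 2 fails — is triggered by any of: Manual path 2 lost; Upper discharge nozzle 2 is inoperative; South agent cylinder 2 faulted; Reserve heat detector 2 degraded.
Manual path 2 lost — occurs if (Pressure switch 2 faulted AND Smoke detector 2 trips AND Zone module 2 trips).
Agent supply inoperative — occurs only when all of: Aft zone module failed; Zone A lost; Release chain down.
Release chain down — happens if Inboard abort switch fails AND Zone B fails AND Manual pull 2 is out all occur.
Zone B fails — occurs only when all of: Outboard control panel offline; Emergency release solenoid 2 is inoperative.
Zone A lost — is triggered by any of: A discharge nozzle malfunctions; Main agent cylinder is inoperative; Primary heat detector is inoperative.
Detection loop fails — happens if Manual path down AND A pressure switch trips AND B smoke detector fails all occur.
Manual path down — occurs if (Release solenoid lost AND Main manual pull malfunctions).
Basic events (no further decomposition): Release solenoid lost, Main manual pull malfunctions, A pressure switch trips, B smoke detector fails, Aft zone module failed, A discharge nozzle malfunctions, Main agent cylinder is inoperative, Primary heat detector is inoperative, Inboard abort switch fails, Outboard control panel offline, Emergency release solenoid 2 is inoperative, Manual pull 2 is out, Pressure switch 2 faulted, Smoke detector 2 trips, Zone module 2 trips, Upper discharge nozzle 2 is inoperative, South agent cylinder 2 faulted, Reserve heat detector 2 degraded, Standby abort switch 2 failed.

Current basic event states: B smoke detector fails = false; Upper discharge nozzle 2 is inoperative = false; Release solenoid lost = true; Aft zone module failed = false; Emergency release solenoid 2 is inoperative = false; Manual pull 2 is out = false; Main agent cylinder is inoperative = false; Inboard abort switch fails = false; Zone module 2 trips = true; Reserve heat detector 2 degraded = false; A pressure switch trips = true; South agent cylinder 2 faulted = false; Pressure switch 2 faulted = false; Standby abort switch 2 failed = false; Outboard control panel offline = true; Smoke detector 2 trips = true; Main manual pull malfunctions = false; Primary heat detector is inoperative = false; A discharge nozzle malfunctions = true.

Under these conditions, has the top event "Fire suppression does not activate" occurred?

Manual path down [AND]: Release solenoid lost=occurs, Main manual pull malfunctions=not → not all inputs occur → does not occur.
Detection loop fails [AND]: Manual path down=not, A pressure switch trips=occurs, B smoke detector fails=not → not all inputs occur → does not occur.
Zone A lost [OR]: A discharge nozzle malfunctions=occurs, Main agent cylinder is inoperative=not, Primary heat detector is inoperative=not → at least one input occurs → occurs.
Zone B fails [AND]: Outboard control panel offline=occurs, Emergency release solenoid 2 is inoperative=not → not all inputs occur → does not occur.
Release chain down [AND]: Inboard abort switch fails=not, Zone B fails=not, Manual pull 2 is out=not → not all inputs occur → does not occur.
Agent supply inoperative [AND]: Aft zone module failed=not, Zone A lost=occurs, Release chain down=not → not all inputs occur → does not occur.
Manual path 2 lost [AND]: Pressure switch 2 faulted=not, Smoke detector 2 trips=occurs, Zone module 2 trips=occurs → not all inputs occur → does not occur.
Detection loop 2 fails [OR]: Manual path 2 lost=not, Upper discharge nozzle 2 is inoperative=not, South agent cylinder 2 faulted=not, Reserve heat detector 2 degraded=not → no input occurs → does not occur.
Fire suppression does not activate [OR]: Detection loop fails=not, Agent supply inoperative=not, Detection loop 2 fails=not, Standby abort switch 2 failed=not → no input occurs → does not occur.

No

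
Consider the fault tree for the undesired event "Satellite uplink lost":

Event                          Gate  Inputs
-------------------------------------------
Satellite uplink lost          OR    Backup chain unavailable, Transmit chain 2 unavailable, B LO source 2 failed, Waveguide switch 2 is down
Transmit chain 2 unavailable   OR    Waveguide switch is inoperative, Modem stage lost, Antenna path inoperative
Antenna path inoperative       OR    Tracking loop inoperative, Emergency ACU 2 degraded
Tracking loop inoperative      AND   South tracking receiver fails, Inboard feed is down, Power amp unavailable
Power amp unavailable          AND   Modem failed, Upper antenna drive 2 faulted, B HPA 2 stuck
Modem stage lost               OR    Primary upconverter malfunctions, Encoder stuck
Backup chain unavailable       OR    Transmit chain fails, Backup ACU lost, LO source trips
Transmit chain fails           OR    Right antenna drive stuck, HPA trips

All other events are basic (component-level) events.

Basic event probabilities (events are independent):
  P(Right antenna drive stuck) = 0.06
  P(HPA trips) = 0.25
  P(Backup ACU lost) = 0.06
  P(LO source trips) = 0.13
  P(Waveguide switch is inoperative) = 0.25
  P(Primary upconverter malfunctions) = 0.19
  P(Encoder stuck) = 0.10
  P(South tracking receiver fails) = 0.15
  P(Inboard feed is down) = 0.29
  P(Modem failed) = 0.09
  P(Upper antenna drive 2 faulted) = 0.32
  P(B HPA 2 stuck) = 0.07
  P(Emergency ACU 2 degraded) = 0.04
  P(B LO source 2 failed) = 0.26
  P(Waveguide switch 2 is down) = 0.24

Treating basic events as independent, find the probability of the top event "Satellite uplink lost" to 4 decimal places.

0.8298

P(Transmit chain fails) [OR] = 1 − (1−0.06) × (1−0.25) = 0.295000
P(Backup chain unavailable) [OR] = 1 − (1−0.295000) × (1−0.06) × (1−0.13) = 0.423451
P(Modem stage lost) [OR] = 1 − (1−0.19) × (1−0.10) = 0.271000
P(Power amp unavailable) [AND] = 0.09 × 0.32 × 0.07 = 0.002016
P(Tracking loop inoperative) [AND] = 0.15 × 0.29 × 0.002016 = 0.000088
P(Antenna path inoperative) [OR] = 1 − (1−0.000088) × (1−0.04) = 0.040084
P(Transmit chain 2 unavailable) [OR] = 1 − (1−0.25) × (1−0.271000) × (1−0.040084) = 0.475166
P(Satellite uplink lost) [OR] = 1 − (1−0.423451) × (1−0.475166) × (1−0.26) × (1−0.24) = 0.829822
Rounded to 4 decimal places: P(Satellite uplink lost) ≈ 0.8298.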